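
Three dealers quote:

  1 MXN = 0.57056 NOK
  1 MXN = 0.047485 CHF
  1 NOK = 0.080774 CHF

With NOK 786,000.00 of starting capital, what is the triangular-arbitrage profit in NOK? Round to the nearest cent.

Profit: NOK 23,852.78

Profitable loop is NOK → MXN → CHF → NOK:
NOK 786,000.00 ÷ 0.57056 = MXN 1,377,593.94
MXN 1,377,593.94 × 0.047485 = CHF 65,415.05
CHF 65,415.05 ÷ 0.080774 = NOK 809,852.78
Profit = NOK 809,852.78 − NOK 786,000.00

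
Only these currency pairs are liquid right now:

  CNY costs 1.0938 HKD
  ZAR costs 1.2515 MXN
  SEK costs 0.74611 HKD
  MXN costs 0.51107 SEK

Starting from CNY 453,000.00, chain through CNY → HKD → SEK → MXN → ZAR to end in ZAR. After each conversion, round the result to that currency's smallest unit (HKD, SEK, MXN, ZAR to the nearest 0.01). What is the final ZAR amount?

ZAR 1,038,297.99

CNY 453,000.00 × 1.0938 = HKD 495,491.40
HKD 495,491.40 ÷ 0.74611 = SEK 664,099.66
SEK 664,099.66 ÷ 0.51107 = MXN 1,299,429.94
MXN 1,299,429.94 ÷ 1.2515 = ZAR 1,038,297.99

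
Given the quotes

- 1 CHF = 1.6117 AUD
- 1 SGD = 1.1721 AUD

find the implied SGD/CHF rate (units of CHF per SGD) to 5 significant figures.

1 SGD × 1.1721 = 1.1721 AUD
1.1721 AUD ÷ 1.6117 = 0.727245 CHF

SGD/CHF = 0.72724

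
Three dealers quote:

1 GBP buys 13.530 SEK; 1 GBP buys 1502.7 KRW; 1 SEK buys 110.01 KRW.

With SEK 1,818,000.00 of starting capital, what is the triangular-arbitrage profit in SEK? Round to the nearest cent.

Profitable loop is SEK → GBP → KRW → SEK:
SEK 1,818,000.00 ÷ 13.530 = GBP 134,368.07
GBP 134,368.07 × 1502.7 = KRW 201,914,900
KRW 201,914,900 ÷ 110.01 = SEK 1,835,423.15
Profit = SEK 1,835,423.15 − SEK 1,818,000.00

Profit: SEK 17,423.15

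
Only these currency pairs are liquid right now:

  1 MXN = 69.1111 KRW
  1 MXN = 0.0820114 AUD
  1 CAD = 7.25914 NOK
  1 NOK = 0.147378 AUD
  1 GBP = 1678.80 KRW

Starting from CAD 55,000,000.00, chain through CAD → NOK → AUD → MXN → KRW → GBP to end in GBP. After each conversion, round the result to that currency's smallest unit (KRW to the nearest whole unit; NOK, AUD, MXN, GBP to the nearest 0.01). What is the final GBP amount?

CAD 55,000,000.00 × 7.25914 = NOK 399,252,700.00
NOK 399,252,700.00 × 0.147378 = AUD 58,841,064.42
AUD 58,841,064.42 ÷ 0.0820114 = MXN 717,474,209.93
MXN 717,474,209.93 × 69.1111 = KRW 49,585,431,870
KRW 49,585,431,870 ÷ 1678.80 = GBP 29,536,235.33

GBP 29,536,235.33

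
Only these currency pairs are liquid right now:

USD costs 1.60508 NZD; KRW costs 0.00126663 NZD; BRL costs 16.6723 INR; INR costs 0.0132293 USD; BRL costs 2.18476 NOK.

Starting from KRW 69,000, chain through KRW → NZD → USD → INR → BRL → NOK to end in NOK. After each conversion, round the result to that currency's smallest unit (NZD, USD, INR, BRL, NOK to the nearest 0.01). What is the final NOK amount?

KRW 69,000 × 0.00126663 = NZD 87.40
NZD 87.40 ÷ 1.60508 = USD 54.45
USD 54.45 ÷ 0.0132293 = INR 4,115.86
INR 4,115.86 ÷ 16.6723 = BRL 246.87
BRL 246.87 × 2.18476 = NOK 539.35

NOK 539.35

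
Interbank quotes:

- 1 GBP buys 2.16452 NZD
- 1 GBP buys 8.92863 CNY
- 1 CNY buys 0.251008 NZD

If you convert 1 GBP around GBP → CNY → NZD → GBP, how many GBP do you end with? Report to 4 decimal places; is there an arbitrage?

Around GBP → CNY → NZD → GBP: 1 × 8.92863 × 0.251008 ÷ 2.16452 = 1.035406
Product > 1; profitable direction is GBP → CNY → NZD → GBP.

1.0354 (arbitrage exists)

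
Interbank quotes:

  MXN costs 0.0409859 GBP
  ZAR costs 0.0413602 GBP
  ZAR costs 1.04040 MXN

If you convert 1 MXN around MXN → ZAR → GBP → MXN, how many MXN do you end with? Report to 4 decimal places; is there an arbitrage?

0.9699 (arbitrage exists)

Around MXN → ZAR → GBP → MXN: 1 ÷ 1.04040 × 0.0413602 ÷ 0.0409859 = 0.969947
Product < 1; profitable direction is MXN → GBP → ZAR → MXN.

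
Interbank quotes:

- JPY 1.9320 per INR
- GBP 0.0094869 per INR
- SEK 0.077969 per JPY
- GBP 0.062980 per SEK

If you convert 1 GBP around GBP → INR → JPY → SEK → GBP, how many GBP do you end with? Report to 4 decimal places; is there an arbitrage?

1.0000 (no arbitrage)

Around GBP → INR → JPY → SEK → GBP: 1 ÷ 0.0094869 × 1.9320 × 0.077969 × 0.062980 = 1.000017
Product ≈ 1 (deviation 0.002%, within rounding noise).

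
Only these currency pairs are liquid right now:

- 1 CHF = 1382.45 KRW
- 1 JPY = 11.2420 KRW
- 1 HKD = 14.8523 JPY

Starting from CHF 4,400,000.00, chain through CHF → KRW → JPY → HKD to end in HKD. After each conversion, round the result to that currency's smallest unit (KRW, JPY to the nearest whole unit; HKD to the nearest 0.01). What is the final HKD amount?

CHF 4,400,000.00 × 1382.45 = KRW 6,082,780,000
KRW 6,082,780,000 ÷ 11.2420 = JPY 541,076,321
JPY 541,076,321 ÷ 14.8523 = HKD 36,430,473.46

HKD 36,430,473.46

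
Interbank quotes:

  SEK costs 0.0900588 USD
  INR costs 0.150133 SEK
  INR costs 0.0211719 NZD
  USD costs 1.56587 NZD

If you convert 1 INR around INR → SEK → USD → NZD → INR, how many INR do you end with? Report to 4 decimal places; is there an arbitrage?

Around INR → SEK → USD → NZD → INR: 1 × 0.150133 × 0.0900588 × 1.56587 ÷ 0.0211719 = 0.999996
Product ≈ 1 (deviation 0.000%, within rounding noise).

1.0000 (no arbitrage)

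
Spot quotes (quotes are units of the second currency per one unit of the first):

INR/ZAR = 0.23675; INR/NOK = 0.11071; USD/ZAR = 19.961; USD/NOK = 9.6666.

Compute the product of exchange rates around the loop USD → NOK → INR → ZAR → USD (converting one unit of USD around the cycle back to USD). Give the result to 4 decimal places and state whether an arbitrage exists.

1.0356 (arbitrage exists)

Around USD → NOK → INR → ZAR → USD: 1 × 9.6666 ÷ 0.11071 × 0.23675 ÷ 19.961 = 1.035606
Product > 1; profitable direction is USD → NOK → INR → ZAR → USD.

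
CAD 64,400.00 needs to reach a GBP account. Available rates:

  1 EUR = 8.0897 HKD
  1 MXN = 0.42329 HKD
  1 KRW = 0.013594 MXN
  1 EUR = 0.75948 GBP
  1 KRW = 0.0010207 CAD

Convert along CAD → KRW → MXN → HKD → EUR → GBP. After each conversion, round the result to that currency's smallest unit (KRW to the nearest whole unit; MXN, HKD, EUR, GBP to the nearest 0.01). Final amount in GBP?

CAD 64,400.00 ÷ 0.0010207 = KRW 63,093,955
KRW 63,093,955 × 0.013594 = MXN 857,699.22
MXN 857,699.22 × 0.42329 = HKD 363,055.50
HKD 363,055.50 ÷ 8.0897 = EUR 44,878.73
EUR 44,878.73 × 0.75948 = GBP 34,084.50

GBP 34,084.50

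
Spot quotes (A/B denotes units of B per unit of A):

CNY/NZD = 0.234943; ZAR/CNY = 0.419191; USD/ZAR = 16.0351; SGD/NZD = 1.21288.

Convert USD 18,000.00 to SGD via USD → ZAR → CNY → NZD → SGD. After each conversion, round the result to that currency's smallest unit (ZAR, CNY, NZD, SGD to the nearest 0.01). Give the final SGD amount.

SGD 23,436.94

USD 18,000.00 × 16.0351 = ZAR 288,631.80
ZAR 288,631.80 × 0.419191 = CNY 120,991.85
CNY 120,991.85 × 0.234943 = NZD 28,426.19
NZD 28,426.19 ÷ 1.21288 = SGD 23,436.94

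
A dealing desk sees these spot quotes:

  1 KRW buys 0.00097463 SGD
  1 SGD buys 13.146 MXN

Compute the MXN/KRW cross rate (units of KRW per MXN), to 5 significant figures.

MXN/KRW = 78.049

1 MXN ÷ 13.146 = 0.0760688 SGD
0.0760688 SGD ÷ 0.00097463 = 78.0489 KRW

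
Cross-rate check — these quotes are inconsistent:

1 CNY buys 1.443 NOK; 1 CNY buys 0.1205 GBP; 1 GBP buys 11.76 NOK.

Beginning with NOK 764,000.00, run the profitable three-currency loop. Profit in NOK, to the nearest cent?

Profit: NOK 13,974.43

Profitable loop is NOK → GBP → CNY → NOK:
NOK 764,000.00 ÷ 11.76 = GBP 64,965.99
GBP 64,965.99 ÷ 0.1205 = CNY 539,136.82
CNY 539,136.82 × 1.443 = NOK 777,974.43
Profit = NOK 777,974.43 − NOK 764,000.00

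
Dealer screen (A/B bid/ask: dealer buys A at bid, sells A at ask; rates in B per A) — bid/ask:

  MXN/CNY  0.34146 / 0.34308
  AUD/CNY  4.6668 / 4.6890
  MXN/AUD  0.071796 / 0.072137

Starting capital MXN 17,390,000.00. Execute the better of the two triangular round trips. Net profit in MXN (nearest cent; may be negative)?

Best loop MXN → CNY → AUD → MXN:
MXN 17,390,000.00 × 0.34146 (sell MXN at bid) = CNY 5,937,989.40
CNY 5,937,989.40 ÷ 4.6890 (buy AUD at ask) = AUD 1,266,365.83
AUD 1,266,365.83 ÷ 0.072137 (buy MXN at ask) = MXN 17,555,011.09

Net profit: MXN 165,011.09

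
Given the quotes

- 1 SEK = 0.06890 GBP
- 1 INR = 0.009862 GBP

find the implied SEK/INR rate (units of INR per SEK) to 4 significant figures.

1 SEK × 0.06890 = 0.0689 GBP
0.0689 GBP ÷ 0.009862 = 6.98641 INR

SEK/INR = 6.986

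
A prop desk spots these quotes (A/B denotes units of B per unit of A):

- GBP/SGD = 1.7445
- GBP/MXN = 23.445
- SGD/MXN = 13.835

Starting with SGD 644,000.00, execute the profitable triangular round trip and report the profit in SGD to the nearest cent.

Profitable loop is SGD → MXN → GBP → SGD:
SGD 644,000.00 × 13.835 = MXN 8,909,740.00
MXN 8,909,740.00 ÷ 23.445 = GBP 380,027.30
GBP 380,027.30 × 1.7445 = SGD 662,957.62
Profit = SGD 662,957.62 − SGD 644,000.00

Profit: SGD 18,957.62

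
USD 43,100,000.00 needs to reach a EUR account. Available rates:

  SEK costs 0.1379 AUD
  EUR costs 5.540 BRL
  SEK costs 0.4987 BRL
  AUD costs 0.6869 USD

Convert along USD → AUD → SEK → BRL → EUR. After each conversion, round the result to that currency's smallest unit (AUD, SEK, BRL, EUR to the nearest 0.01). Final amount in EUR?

EUR 40,958,976.06

USD 43,100,000.00 ÷ 0.6869 = AUD 62,745,668.95
AUD 62,745,668.95 ÷ 0.1379 = SEK 455,008,476.79
SEK 455,008,476.79 × 0.4987 = BRL 226,912,727.38
BRL 226,912,727.38 ÷ 5.540 = EUR 40,958,976.06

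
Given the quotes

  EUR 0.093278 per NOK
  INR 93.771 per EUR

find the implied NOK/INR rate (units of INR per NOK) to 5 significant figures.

1 NOK × 0.093278 = 0.093278 EUR
0.093278 EUR × 93.771 = 8.74677 INR

NOK/INR = 8.7468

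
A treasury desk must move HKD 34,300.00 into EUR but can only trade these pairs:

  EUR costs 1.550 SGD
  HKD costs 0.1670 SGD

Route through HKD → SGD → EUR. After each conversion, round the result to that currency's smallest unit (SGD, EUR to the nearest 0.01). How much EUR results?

HKD 34,300.00 × 0.1670 = SGD 5,728.10
SGD 5,728.10 ÷ 1.550 = EUR 3,695.55

EUR 3,695.55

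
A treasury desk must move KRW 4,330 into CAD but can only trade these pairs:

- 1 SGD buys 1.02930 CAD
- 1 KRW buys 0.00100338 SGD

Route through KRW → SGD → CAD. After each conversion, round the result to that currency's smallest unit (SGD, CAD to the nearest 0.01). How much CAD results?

KRW 4,330 × 0.00100338 = SGD 4.34
SGD 4.34 × 1.02930 = CAD 4.47

CAD 4.47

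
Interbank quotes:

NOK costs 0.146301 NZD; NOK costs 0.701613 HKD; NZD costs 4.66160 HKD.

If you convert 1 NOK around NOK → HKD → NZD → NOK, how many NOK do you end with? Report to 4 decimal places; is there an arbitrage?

1.0288 (arbitrage exists)

Around NOK → HKD → NZD → NOK: 1 × 0.701613 ÷ 4.66160 ÷ 0.146301 = 1.028763
Product > 1; profitable direction is NOK → HKD → NZD → NOK.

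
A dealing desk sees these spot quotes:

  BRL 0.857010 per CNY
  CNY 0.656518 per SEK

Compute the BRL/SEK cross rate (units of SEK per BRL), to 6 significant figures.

1 BRL ÷ 0.857010 = 1.16685 CNY
1.16685 CNY ÷ 0.656518 = 1.77733 SEK

BRL/SEK = 1.77733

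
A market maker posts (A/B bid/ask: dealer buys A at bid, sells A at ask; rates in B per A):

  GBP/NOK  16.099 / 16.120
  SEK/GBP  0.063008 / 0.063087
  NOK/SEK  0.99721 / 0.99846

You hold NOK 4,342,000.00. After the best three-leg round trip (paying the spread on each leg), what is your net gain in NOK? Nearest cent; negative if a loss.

Net profit: NOK 50,088.06

Best loop NOK → SEK → GBP → NOK:
NOK 4,342,000.00 × 0.99721 (sell NOK at bid) = SEK 4,329,885.82
SEK 4,329,885.82 × 0.063008 (sell SEK at bid) = GBP 272,817.45
GBP 272,817.45 × 16.099 (sell GBP at bid) = NOK 4,392,088.06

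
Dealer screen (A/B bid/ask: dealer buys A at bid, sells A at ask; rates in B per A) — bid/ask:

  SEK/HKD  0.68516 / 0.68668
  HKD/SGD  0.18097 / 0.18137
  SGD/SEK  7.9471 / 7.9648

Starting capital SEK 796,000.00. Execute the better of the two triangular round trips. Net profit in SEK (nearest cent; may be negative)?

Net profit: SEK 6,450.67

Best loop SEK → SGD → HKD → SEK:
SEK 796,000.00 ÷ 7.9648 (buy SGD at ask) = SGD 99,939.73
SGD 99,939.73 ÷ 0.18137 (buy HKD at ask) = HKD 551,026.82
HKD 551,026.82 ÷ 0.68668 (buy SEK at ask) = SEK 802,450.67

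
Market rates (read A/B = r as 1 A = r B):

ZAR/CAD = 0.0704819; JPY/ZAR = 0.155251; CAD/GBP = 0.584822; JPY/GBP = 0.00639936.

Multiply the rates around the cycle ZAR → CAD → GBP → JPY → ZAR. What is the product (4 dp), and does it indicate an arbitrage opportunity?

1.0000 (no arbitrage)

Around ZAR → CAD → GBP → JPY → ZAR: 1 × 0.0704819 × 0.584822 ÷ 0.00639936 × 0.155251 = 0.999998
Product ≈ 1 (deviation 0.000%, within rounding noise).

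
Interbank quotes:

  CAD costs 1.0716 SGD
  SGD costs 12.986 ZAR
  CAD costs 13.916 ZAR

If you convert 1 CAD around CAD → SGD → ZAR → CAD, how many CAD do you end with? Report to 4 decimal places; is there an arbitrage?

Around CAD → SGD → ZAR → CAD: 1 × 1.0716 × 12.986 ÷ 13.916 = 0.999985
Product ≈ 1 (deviation 0.001%, within rounding noise).

1.0000 (no arbitrage)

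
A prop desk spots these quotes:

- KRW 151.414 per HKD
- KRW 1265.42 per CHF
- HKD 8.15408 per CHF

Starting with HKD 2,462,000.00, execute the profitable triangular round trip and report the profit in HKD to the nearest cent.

Profitable loop is HKD → CHF → KRW → HKD:
HKD 2,462,000.00 ÷ 8.15408 = CHF 301,934.74
CHF 301,934.74 × 1265.42 = KRW 382,074,255
KRW 382,074,255 ÷ 151.414 = HKD 2,523,374.69
Profit = HKD 2,523,374.69 − HKD 2,462,000.00

Profit: HKD 61,374.69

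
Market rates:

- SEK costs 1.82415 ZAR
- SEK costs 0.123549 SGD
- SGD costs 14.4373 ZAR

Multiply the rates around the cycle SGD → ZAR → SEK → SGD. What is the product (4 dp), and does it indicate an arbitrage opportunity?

Around SGD → ZAR → SEK → SGD: 1 × 14.4373 ÷ 1.82415 × 0.123549 = 0.977833
Product < 1; profitable direction is SGD → SEK → ZAR → SGD.

0.9778 (arbitrage exists)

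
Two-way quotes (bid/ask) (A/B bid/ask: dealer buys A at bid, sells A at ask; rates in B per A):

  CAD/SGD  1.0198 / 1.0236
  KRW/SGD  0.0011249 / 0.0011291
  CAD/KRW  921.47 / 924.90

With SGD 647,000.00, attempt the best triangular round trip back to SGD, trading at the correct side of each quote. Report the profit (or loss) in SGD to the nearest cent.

Best loop SGD → CAD → KRW → SGD:
SGD 647,000.00 ÷ 1.0236 (buy CAD at ask) = CAD 632,082.84
CAD 632,082.84 × 921.47 (sell CAD at bid) = KRW 582,445,379
KRW 582,445,379 × 0.0011249 (sell KRW at bid) = SGD 655,192.81

Net profit: SGD 8,192.81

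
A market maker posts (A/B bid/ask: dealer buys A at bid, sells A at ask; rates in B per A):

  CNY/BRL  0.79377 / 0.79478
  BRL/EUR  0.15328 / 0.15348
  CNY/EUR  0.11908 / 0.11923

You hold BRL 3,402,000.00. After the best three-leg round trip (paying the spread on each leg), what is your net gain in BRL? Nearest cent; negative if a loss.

Best loop BRL → EUR → CNY → BRL:
BRL 3,402,000.00 × 0.15328 (sell BRL at bid) = EUR 521,458.56
EUR 521,458.56 ÷ 0.11923 (buy CNY at ask) = CNY 4,373,551.62
CNY 4,373,551.62 × 0.79377 (sell CNY at bid) = BRL 3,471,594.07

Net profit: BRL 69,594.07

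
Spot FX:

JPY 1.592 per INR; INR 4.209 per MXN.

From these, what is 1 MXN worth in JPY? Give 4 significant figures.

1 MXN × 4.209 = 4.209 INR
4.209 INR × 1.592 = 6.70073 JPY

MXN/JPY = 6.701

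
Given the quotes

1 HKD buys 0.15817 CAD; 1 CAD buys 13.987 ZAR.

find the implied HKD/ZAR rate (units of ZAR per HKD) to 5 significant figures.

1 HKD × 0.15817 = 0.15817 CAD
0.15817 CAD × 13.987 = 2.21232 ZAR

HKD/ZAR = 2.2123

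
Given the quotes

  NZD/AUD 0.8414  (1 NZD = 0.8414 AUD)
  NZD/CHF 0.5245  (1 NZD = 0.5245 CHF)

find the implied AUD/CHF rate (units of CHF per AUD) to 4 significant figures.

AUD/CHF = 0.6234

1 AUD ÷ 0.8414 = 1.1885 NZD
1.1885 NZD × 0.5245 = 0.623366 CHF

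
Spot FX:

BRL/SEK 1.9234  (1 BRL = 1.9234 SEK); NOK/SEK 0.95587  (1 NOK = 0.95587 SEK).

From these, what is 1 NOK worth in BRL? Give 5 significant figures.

NOK/BRL = 0.49697

1 NOK × 0.95587 = 0.95587 SEK
0.95587 SEK ÷ 1.9234 = 0.496969 BRL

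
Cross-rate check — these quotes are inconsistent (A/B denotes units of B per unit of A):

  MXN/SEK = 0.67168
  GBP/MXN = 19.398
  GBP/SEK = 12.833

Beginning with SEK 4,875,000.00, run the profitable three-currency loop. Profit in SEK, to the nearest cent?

Profit: SEK 74,550.93

Profitable loop is SEK → GBP → MXN → SEK:
SEK 4,875,000.00 ÷ 12.833 = GBP 379,880.00
GBP 379,880.00 × 19.398 = MXN 7,368,912.18
MXN 7,368,912.18 × 0.67168 = SEK 4,949,550.93
Profit = SEK 4,949,550.93 − SEK 4,875,000.00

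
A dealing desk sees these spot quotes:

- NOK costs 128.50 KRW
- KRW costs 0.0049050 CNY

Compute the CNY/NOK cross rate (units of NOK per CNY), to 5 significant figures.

1 CNY ÷ 0.0049050 = 203.874 KRW
203.874 KRW ÷ 128.50 = 1.58656 NOK

CNY/NOK = 1.5866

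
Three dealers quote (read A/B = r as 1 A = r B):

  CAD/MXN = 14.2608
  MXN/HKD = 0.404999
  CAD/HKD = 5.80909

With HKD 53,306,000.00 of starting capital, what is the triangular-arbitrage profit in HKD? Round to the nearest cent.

Profitable loop is HKD → MXN → CAD → HKD:
HKD 53,306,000.00 ÷ 0.404999 = MXN 131,620,078.07
MXN 131,620,078.07 ÷ 14.2608 = CAD 9,229,501.72
CAD 9,229,501.72 × 5.80909 = HKD 53,615,006.12
Profit = HKD 53,615,006.12 − HKD 53,306,000.00

Profit: HKD 309,006.12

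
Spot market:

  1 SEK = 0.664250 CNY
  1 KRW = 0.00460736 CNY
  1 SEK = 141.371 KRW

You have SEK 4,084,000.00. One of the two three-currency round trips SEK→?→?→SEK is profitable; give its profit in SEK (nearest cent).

Profitable loop is SEK → CNY → KRW → SEK:
SEK 4,084,000.00 × 0.664250 = CNY 2,712,797.00
CNY 2,712,797.00 ÷ 0.00460736 = KRW 588,796,404
KRW 588,796,404 ÷ 141.371 = SEK 4,164,902.31
Profit = SEK 4,164,902.31 − SEK 4,084,000.00

Profit: SEK 80,902.31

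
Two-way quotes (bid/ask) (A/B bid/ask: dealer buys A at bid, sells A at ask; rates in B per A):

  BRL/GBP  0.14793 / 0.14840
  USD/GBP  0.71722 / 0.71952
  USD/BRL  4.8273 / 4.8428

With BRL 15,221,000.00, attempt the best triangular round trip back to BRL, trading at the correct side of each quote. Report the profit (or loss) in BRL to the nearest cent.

Best loop BRL → USD → GBP → BRL:
BRL 15,221,000.00 ÷ 4.8428 (buy USD at ask) = USD 3,143,016.44
USD 3,143,016.44 × 0.71722 (sell USD at bid) = GBP 2,254,234.25
GBP 2,254,234.25 ÷ 0.14840 (buy BRL at ask) = BRL 15,190,257.74

Net result: BRL -30,742.26 (no profitable arbitrage after spreads)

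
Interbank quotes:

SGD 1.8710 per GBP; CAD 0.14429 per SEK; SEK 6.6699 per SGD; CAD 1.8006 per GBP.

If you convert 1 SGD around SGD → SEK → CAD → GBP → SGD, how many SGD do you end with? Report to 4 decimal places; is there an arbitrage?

Around SGD → SEK → CAD → GBP → SGD: 1 × 6.6699 × 0.14429 ÷ 1.8006 × 1.8710 = 1.000028
Product ≈ 1 (deviation 0.003%, within rounding noise).

1.0000 (no arbitrage)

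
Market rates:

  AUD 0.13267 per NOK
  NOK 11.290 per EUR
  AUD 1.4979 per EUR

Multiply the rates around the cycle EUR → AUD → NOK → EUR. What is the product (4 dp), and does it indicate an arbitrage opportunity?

Around EUR → AUD → NOK → EUR: 1 × 1.4979 ÷ 0.13267 ÷ 11.290 = 1.000037
Product ≈ 1 (deviation 0.004%, within rounding noise).

1.0000 (no arbitrage)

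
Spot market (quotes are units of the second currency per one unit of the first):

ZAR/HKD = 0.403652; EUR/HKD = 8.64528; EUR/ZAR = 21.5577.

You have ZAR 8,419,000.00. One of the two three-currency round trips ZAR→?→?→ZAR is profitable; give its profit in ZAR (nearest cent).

Profitable loop is ZAR → HKD → EUR → ZAR:
ZAR 8,419,000.00 × 0.403652 = HKD 3,398,346.19
HKD 3,398,346.19 ÷ 8.64528 = EUR 393,086.89
EUR 393,086.89 × 21.5577 = ZAR 8,474,049.15
Profit = ZAR 8,474,049.15 − ZAR 8,419,000.00

Profit: ZAR 55,049.15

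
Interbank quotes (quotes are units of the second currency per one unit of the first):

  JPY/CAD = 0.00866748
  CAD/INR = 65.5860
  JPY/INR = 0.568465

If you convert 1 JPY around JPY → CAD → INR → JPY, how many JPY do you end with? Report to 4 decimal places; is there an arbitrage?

1.0000 (no arbitrage)

Around JPY → CAD → INR → JPY: 1 × 0.00866748 × 65.5860 ÷ 0.568465 = 1.000001
Product ≈ 1 (deviation 0.000%, within rounding noise).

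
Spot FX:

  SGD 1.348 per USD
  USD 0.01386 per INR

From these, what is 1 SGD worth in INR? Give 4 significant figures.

1 SGD ÷ 1.348 = 0.74184 USD
0.74184 USD ÷ 0.01386 = 53.5238 INR

SGD/INR = 53.52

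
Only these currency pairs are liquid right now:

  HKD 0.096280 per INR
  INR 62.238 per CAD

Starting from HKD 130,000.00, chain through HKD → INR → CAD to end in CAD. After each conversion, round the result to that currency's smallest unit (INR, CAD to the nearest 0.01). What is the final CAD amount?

CAD 21,694.60

HKD 130,000.00 ÷ 0.096280 = INR 1,350,228.50
INR 1,350,228.50 ÷ 62.238 = CAD 21,694.60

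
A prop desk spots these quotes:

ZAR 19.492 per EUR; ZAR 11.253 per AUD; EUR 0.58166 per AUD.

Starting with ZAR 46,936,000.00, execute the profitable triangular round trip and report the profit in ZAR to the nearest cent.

Profitable loop is ZAR → AUD → EUR → ZAR:
ZAR 46,936,000.00 ÷ 11.253 = AUD 4,170,976.63
AUD 4,170,976.63 × 0.58166 = EUR 2,426,090.27
EUR 2,426,090.27 × 19.492 = ZAR 47,289,351.46
Profit = ZAR 47,289,351.46 − ZAR 46,936,000.00

Profit: ZAR 353,351.46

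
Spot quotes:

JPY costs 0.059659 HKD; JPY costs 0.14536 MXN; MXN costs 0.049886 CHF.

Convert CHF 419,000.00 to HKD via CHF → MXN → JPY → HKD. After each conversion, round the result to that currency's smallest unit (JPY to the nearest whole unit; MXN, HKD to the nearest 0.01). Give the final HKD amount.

CHF 419,000.00 ÷ 0.049886 = MXN 8,399,150.06
MXN 8,399,150.06 ÷ 0.14536 = JPY 57,781,715
JPY 57,781,715 × 0.059659 = HKD 3,447,199.34

HKD 3,447,199.34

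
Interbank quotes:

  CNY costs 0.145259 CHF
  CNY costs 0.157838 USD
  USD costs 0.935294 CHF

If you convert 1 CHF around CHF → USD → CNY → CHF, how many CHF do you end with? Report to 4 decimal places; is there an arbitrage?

Around CHF → USD → CNY → CHF: 1 ÷ 0.935294 ÷ 0.157838 × 0.145259 = 0.983973
Product < 1; profitable direction is CHF → CNY → USD → CHF.

0.9840 (arbitrage exists)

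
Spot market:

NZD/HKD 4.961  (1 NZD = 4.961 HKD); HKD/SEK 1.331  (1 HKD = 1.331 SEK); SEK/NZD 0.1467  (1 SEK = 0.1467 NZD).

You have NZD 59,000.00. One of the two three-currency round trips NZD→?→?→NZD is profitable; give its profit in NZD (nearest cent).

Profitable loop is NZD → SEK → HKD → NZD:
NZD 59,000.00 ÷ 0.1467 = SEK 402,181.32
SEK 402,181.32 ÷ 1.331 = HKD 302,164.78
HKD 302,164.78 ÷ 4.961 = NZD 60,908.04
Profit = NZD 60,908.04 − NZD 59,000.00

Profit: NZD 1,908.04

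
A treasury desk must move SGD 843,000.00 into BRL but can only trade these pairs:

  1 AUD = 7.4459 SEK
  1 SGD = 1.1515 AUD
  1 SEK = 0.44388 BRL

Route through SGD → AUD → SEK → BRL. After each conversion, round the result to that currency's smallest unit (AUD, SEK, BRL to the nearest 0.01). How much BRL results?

SGD 843,000.00 × 1.1515 = AUD 970,714.50
AUD 970,714.50 × 7.4459 = SEK 7,227,843.10
SEK 7,227,843.10 × 0.44388 = BRL 3,208,295.00

BRL 3,208,295.00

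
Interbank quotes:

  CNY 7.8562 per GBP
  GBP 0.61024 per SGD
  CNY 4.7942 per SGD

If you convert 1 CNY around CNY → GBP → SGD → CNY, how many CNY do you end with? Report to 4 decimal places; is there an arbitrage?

1.0000 (no arbitrage)

Around CNY → GBP → SGD → CNY: 1 ÷ 7.8562 ÷ 0.61024 × 4.7942 = 1.000007
Product ≈ 1 (deviation 0.001%, within rounding noise).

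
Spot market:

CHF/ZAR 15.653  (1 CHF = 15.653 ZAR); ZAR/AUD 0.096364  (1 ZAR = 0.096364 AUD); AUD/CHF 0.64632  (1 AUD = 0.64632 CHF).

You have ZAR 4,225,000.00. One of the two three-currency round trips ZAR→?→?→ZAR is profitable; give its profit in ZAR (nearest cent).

Profitable loop is ZAR → CHF → AUD → ZAR:
ZAR 4,225,000.00 ÷ 15.653 = CHF 269,916.31
CHF 269,916.31 ÷ 0.64632 = AUD 417,620.23
AUD 417,620.23 ÷ 0.096364 = ZAR 4,333,778.53
Profit = ZAR 4,333,778.53 − ZAR 4,225,000.00

Profit: ZAR 108,778.53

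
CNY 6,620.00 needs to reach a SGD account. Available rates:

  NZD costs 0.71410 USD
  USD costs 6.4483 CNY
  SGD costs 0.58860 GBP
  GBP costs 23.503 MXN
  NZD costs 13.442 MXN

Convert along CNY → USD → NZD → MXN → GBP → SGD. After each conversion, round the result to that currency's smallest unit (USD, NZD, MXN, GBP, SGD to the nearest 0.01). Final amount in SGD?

CNY 6,620.00 ÷ 6.4483 = USD 1,026.63
USD 1,026.63 ÷ 0.71410 = NZD 1,437.66
NZD 1,437.66 × 13.442 = MXN 19,325.03
MXN 19,325.03 ÷ 23.503 = GBP 822.24
GBP 822.24 ÷ 0.58860 = SGD 1,396.94

SGD 1,396.94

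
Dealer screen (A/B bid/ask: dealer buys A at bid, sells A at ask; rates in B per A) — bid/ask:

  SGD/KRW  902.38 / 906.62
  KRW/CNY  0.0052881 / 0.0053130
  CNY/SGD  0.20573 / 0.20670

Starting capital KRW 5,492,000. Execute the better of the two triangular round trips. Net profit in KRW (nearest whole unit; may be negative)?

Best loop KRW → SGD → CNY → KRW:
KRW 5,492,000 ÷ 906.62 (buy SGD at ask) = SGD 6,057.66
SGD 6,057.66 ÷ 0.20670 (buy CNY at ask) = CNY 29,306.55
CNY 29,306.55 ÷ 0.0053130 (buy KRW at ask) = KRW 5,516,009

Net profit: KRW 24,009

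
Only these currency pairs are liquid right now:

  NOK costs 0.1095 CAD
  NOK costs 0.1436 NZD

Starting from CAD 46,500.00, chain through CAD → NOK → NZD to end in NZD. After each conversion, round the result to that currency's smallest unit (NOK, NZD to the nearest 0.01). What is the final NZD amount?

CAD 46,500.00 ÷ 0.1095 = NOK 424,657.53
NOK 424,657.53 × 0.1436 = NZD 60,980.82

NZD 60,980.82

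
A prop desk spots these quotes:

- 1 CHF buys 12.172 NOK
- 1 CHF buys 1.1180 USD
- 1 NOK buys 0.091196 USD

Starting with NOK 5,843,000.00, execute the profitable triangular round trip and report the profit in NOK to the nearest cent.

Profitable loop is NOK → CHF → USD → NOK:
NOK 5,843,000.00 ÷ 12.172 = CHF 480,036.15
CHF 480,036.15 × 1.1180 = USD 536,680.41
USD 536,680.41 ÷ 0.091196 = NOK 5,884,911.77
Profit = NOK 5,884,911.77 − NOK 5,843,000.00

Profit: NOK 41,911.77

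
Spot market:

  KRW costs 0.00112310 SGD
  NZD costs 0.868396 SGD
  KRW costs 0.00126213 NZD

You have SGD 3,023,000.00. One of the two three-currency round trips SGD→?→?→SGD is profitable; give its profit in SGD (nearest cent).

Profitable loop is SGD → NZD → KRW → SGD:
SGD 3,023,000.00 ÷ 0.868396 = NZD 3,481,130.73
NZD 3,481,130.73 ÷ 0.00126213 = KRW 2,758,139,596
KRW 2,758,139,596 × 0.00112310 = SGD 3,097,666.58
Profit = SGD 3,097,666.58 − SGD 3,023,000.00

Profit: SGD 74,666.58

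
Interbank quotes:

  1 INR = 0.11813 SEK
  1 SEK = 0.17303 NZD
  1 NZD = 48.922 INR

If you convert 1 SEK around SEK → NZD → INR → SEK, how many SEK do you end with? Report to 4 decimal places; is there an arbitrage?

Around SEK → NZD → INR → SEK: 1 × 0.17303 × 48.922 × 0.11813 = 0.999967
Product ≈ 1 (deviation 0.003%, within rounding noise).

1.0000 (no arbitrage)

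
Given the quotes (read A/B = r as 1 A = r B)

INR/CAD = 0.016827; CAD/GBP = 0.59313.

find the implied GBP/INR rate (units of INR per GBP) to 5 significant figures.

1 GBP ÷ 0.59313 = 1.68597 CAD
1.68597 CAD ÷ 0.016827 = 100.194 INR

GBP/INR = 100.19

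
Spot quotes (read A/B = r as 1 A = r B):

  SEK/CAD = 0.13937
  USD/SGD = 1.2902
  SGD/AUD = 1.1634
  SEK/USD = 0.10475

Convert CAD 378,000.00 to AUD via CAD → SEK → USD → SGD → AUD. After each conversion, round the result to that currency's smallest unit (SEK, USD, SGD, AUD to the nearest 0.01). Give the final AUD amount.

AUD 426,444.62

CAD 378,000.00 ÷ 0.13937 = SEK 2,712,204.92
SEK 2,712,204.92 × 0.10475 = USD 284,103.47
USD 284,103.47 × 1.2902 = SGD 366,550.30
SGD 366,550.30 × 1.1634 = AUD 426,444.62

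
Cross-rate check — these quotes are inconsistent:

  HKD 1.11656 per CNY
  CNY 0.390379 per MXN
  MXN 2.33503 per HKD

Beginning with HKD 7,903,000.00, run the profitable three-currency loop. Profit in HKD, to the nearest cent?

Profit: HKD 140,646.19

Profitable loop is HKD → MXN → CNY → HKD:
HKD 7,903,000.00 × 2.33503 = MXN 18,453,742.09
MXN 18,453,742.09 × 0.390379 = CNY 7,203,953.38
CNY 7,203,953.38 × 1.11656 = HKD 8,043,646.19
Profit = HKD 8,043,646.19 − HKD 7,903,000.00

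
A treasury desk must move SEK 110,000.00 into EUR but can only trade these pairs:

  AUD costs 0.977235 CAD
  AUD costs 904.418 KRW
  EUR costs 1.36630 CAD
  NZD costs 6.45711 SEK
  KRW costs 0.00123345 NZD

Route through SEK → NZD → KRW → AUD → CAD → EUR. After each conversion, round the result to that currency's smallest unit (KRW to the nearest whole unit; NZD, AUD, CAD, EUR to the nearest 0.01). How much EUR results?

EUR 10,922.36

SEK 110,000.00 ÷ 6.45711 = NZD 17,035.48
NZD 17,035.48 ÷ 0.00123345 = KRW 13,811,245
KRW 13,811,245 ÷ 904.418 = AUD 15,270.86
AUD 15,270.86 × 0.977235 = CAD 14,923.22
CAD 14,923.22 ÷ 1.36630 = EUR 10,922.36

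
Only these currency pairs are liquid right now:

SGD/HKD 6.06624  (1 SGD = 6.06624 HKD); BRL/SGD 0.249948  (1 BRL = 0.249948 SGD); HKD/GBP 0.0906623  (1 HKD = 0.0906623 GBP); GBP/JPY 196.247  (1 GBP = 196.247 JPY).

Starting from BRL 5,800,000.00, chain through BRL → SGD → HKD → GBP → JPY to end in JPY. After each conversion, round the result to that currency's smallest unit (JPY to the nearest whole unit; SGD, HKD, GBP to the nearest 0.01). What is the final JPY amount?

BRL 5,800,000.00 × 0.249948 = SGD 1,449,698.40
SGD 1,449,698.40 × 6.06624 = HKD 8,794,218.42
HKD 8,794,218.42 × 0.0906623 = GBP 797,304.07
GBP 797,304.07 × 196.247 = JPY 156,468,532

JPY 156,468,532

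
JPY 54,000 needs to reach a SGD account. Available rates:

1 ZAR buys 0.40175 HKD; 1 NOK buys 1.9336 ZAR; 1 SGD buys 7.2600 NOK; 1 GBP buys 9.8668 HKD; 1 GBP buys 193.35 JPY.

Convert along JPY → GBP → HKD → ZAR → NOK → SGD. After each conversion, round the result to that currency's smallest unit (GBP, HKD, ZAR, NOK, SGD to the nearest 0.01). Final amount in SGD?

SGD 488.62

JPY 54,000 ÷ 193.35 = GBP 279.29
GBP 279.29 × 9.8668 = HKD 2,755.70
HKD 2,755.70 ÷ 0.40175 = ZAR 6,859.24
ZAR 6,859.24 ÷ 1.9336 = NOK 3,547.39
NOK 3,547.39 ÷ 7.2600 = SGD 488.62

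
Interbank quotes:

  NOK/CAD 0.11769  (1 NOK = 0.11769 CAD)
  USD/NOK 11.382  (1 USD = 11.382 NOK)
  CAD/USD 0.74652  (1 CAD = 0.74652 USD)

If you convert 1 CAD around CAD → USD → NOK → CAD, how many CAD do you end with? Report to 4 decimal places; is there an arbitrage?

Around CAD → USD → NOK → CAD: 1 × 0.74652 × 11.382 × 0.11769 = 0.999999
Product ≈ 1 (deviation 0.000%, within rounding noise).

1.0000 (no arbitrage)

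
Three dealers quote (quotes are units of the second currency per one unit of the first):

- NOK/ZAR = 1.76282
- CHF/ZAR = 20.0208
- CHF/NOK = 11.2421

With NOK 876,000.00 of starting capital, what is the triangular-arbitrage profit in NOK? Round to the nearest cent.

Profit: NOK 8,973.20

Profitable loop is NOK → CHF → ZAR → NOK:
NOK 876,000.00 ÷ 11.2421 = CHF 77,921.38
CHF 77,921.38 × 20.0208 = ZAR 1,560,048.46
ZAR 1,560,048.46 ÷ 1.76282 = NOK 884,973.20
Profit = NOK 884,973.20 − NOK 876,000.00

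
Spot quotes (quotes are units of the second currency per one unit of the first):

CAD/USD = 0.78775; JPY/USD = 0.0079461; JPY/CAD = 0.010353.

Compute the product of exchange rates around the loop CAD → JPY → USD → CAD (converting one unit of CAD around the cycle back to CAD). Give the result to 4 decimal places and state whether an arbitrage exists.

0.9743 (arbitrage exists)

Around CAD → JPY → USD → CAD: 1 ÷ 0.010353 × 0.0079461 ÷ 0.78775 = 0.974315
Product < 1; profitable direction is CAD → USD → JPY → CAD.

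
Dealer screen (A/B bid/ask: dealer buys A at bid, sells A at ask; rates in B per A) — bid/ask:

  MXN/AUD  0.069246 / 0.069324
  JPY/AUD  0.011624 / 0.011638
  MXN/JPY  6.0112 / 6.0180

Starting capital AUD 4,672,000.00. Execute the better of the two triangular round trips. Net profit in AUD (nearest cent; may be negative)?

Net profit: AUD 37,079.25

Best loop AUD → MXN → JPY → AUD:
AUD 4,672,000.00 ÷ 0.069324 (buy MXN at ask) = MXN 67,393,687.61
MXN 67,393,687.61 × 6.0112 (sell MXN at bid) = JPY 405,116,935
JPY 405,116,935 × 0.011624 (sell JPY at bid) = AUD 4,709,079.25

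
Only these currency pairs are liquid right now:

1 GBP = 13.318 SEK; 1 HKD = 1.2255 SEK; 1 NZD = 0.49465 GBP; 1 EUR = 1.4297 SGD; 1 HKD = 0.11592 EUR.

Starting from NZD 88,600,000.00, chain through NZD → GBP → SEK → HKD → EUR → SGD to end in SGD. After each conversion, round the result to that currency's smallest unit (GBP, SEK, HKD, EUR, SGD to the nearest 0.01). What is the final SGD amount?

SGD 78,933,383.61

NZD 88,600,000.00 × 0.49465 = GBP 43,825,990.00
GBP 43,825,990.00 × 13.318 = SEK 583,674,534.82
SEK 583,674,534.82 ÷ 1.2255 = HKD 476,274,610.22
HKD 476,274,610.22 × 0.11592 = EUR 55,209,752.82
EUR 55,209,752.82 × 1.4297 = SGD 78,933,383.61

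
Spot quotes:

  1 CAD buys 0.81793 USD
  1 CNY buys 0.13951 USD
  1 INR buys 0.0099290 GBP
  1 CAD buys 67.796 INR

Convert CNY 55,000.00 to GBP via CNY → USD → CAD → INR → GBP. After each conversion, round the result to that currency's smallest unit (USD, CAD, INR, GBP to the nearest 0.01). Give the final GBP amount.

CNY 55,000.00 × 0.13951 = USD 7,673.05
USD 7,673.05 ÷ 0.81793 = CAD 9,381.06
CAD 9,381.06 × 67.796 = INR 635,998.34
INR 635,998.34 × 0.0099290 = GBP 6,314.83

GBP 6,314.83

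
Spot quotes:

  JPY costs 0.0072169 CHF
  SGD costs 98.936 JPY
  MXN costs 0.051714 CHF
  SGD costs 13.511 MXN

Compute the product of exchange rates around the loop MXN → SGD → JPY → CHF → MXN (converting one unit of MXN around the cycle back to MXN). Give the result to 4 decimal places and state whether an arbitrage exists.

Around MXN → SGD → JPY → CHF → MXN: 1 ÷ 13.511 × 98.936 × 0.0072169 ÷ 0.051714 = 1.021902
Product > 1; profitable direction is MXN → SGD → JPY → CHF → MXN.

1.0219 (arbitrage exists)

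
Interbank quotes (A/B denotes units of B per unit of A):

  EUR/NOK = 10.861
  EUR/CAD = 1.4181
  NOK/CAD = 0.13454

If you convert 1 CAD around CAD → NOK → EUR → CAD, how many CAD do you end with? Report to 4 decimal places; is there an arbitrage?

Around CAD → NOK → EUR → CAD: 1 ÷ 0.13454 ÷ 10.861 × 1.4181 = 0.970478
Product < 1; profitable direction is CAD → EUR → NOK → CAD.

0.9705 (arbitrage exists)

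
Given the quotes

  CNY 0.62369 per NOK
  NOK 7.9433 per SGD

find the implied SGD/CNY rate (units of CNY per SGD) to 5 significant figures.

1 SGD × 7.9433 = 7.9433 NOK
7.9433 NOK × 0.62369 = 4.95416 CNY

SGD/CNY = 4.9542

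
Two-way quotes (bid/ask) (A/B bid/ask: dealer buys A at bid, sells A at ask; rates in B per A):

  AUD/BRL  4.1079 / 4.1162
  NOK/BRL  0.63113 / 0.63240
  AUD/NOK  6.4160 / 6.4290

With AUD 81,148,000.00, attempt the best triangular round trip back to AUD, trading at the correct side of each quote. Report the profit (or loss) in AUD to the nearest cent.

Net profit: AUD 842,285.07

Best loop AUD → BRL → NOK → AUD:
AUD 81,148,000.00 × 4.1079 (sell AUD at bid) = BRL 333,347,869.20
BRL 333,347,869.20 ÷ 0.63240 (buy NOK at ask) = NOK 527,115,542.69
NOK 527,115,542.69 ÷ 6.4290 (buy AUD at ask) = AUD 81,990,285.07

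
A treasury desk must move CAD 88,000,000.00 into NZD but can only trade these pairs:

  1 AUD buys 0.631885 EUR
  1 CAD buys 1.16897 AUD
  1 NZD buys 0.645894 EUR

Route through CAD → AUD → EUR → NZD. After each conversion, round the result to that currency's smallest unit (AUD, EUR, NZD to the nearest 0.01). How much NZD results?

NZD 100,638,193.79

CAD 88,000,000.00 × 1.16897 = AUD 102,869,360.00
AUD 102,869,360.00 × 0.631885 = EUR 65,001,605.54
EUR 65,001,605.54 ÷ 0.645894 = NZD 100,638,193.79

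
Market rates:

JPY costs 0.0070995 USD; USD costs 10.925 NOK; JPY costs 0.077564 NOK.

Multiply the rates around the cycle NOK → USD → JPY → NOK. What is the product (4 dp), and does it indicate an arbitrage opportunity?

1.0000 (no arbitrage)

Around NOK → USD → JPY → NOK: 1 ÷ 10.925 ÷ 0.0070995 × 0.077564 = 1.000025
Product ≈ 1 (deviation 0.003%, within rounding noise).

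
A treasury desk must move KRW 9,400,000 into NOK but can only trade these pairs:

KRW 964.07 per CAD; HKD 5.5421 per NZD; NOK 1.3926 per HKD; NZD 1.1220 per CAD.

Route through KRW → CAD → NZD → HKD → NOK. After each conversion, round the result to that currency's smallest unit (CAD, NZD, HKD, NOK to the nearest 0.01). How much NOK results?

NOK 84,433.13

KRW 9,400,000 ÷ 964.07 = CAD 9,750.33
CAD 9,750.33 × 1.1220 = NZD 10,939.87
NZD 10,939.87 × 5.5421 = HKD 60,629.85
HKD 60,629.85 × 1.3926 = NOK 84,433.13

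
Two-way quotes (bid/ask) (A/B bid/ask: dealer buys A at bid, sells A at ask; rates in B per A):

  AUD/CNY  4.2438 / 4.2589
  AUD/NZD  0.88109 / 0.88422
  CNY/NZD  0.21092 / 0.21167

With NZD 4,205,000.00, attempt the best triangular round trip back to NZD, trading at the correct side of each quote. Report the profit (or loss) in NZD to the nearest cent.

Best loop NZD → AUD → CNY → NZD:
NZD 4,205,000.00 ÷ 0.88422 (buy AUD at ask) = AUD 4,755,603.81
AUD 4,755,603.81 × 4.2438 (sell AUD at bid) = CNY 20,181,831.44
CNY 20,181,831.44 × 0.21092 (sell CNY at bid) = NZD 4,256,751.89

Net profit: NZD 51,751.89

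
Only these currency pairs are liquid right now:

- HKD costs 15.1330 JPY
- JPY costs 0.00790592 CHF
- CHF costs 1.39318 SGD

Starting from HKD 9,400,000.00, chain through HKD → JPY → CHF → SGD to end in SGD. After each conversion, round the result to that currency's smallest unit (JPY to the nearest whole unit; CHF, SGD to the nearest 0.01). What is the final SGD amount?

SGD 1,566,796.28

HKD 9,400,000.00 × 15.1330 = JPY 142,250,200
JPY 142,250,200 × 0.00790592 = CHF 1,124,618.70
CHF 1,124,618.70 × 1.39318 = SGD 1,566,796.28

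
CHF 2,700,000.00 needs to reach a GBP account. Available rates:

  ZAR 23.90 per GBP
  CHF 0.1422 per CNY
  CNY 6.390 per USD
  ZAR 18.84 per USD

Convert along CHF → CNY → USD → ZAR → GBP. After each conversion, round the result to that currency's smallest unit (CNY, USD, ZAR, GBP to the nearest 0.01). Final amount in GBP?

CHF 2,700,000.00 ÷ 0.1422 = CNY 18,987,341.77
CNY 18,987,341.77 ÷ 6.390 = USD 2,971,414.99
USD 2,971,414.99 × 18.84 = ZAR 55,981,458.41
ZAR 55,981,458.41 ÷ 23.90 = GBP 2,342,320.44

GBP 2,342,320.44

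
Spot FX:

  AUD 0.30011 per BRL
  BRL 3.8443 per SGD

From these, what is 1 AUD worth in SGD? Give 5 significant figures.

AUD/SGD = 0.86677

1 AUD ÷ 0.30011 = 3.33211 BRL
3.33211 BRL ÷ 3.8443 = 0.866767 SGD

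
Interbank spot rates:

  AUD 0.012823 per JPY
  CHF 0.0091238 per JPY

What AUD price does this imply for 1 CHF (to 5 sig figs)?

CHF/AUD = 1.4054

1 CHF ÷ 0.0091238 = 109.603 JPY
109.603 JPY × 0.012823 = 1.40545 AUD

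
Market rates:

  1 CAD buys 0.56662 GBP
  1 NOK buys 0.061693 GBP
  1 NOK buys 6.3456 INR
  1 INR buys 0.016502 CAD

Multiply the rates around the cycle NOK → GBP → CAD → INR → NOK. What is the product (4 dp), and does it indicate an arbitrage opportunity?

1.0398 (arbitrage exists)

Around NOK → GBP → CAD → INR → NOK: 1 × 0.061693 ÷ 0.56662 ÷ 0.016502 ÷ 6.3456 = 1.039764
Product > 1; profitable direction is NOK → GBP → CAD → INR → NOK.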